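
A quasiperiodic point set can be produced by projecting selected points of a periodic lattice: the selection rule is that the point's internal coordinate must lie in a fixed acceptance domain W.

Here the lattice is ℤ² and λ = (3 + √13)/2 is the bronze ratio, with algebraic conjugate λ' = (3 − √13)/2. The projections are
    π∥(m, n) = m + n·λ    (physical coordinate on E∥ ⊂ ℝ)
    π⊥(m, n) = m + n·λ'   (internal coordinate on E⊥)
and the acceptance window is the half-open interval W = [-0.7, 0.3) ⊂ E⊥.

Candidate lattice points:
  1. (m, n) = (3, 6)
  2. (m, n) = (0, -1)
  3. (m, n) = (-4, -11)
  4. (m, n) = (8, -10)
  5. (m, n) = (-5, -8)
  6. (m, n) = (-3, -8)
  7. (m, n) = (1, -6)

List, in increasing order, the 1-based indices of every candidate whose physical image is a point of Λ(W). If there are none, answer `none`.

3, 6

Numerically λ ≈ 3.30278 and λ' = −1/λ ≈ -0.30278.
candidate 1: (m,n)=(3,6) → π∥ = 3+6·λ ≈ 22.81665, π⊥ = 3+6·λ' ≈ 1.18335 ∉ [-0.7, 0.3) ⇒ out
candidate 2: (m,n)=(0,-1) → π∥ = 0-1·λ ≈ -3.30278, π⊥ = 0-1·λ' ≈ 0.30278 ∉ [-0.7, 0.3) ⇒ out
candidate 3: (m,n)=(-4,-11) → π∥ = -4-11·λ ≈ -40.33053, π⊥ = -4-11·λ' ≈ -0.66947 ∈ [-0.7, 0.3) ⇒ IN Λ
candidate 4: (m,n)=(8,-10) → π∥ = 8-10·λ ≈ -25.02776, π⊥ = 8-10·λ' ≈ 11.02776 ∉ [-0.7, 0.3) ⇒ out
candidate 5: (m,n)=(-5,-8) → π∥ = -5-8·λ ≈ -31.42221, π⊥ = -5-8·λ' ≈ -2.57779 ∉ [-0.7, 0.3) ⇒ out
candidate 6: (m,n)=(-3,-8) → π∥ = -3-8·λ ≈ -29.42221, π⊥ = -3-8·λ' ≈ -0.57779 ∈ [-0.7, 0.3) ⇒ IN Λ
candidate 7: (m,n)=(1,-6) → π∥ = 1-6·λ ≈ -18.81665, π⊥ = 1-6·λ' ≈ 2.81665 ∉ [-0.7, 0.3) ⇒ out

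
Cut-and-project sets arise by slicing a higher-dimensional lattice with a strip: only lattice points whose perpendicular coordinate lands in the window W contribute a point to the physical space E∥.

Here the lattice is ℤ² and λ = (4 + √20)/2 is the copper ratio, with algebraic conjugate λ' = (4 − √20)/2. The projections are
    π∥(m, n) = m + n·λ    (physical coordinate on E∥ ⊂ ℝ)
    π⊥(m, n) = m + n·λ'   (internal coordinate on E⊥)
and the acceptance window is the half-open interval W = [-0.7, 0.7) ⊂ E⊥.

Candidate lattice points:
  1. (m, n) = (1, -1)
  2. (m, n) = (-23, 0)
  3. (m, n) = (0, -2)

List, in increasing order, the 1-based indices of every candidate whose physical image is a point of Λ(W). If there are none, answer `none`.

Numerically λ ≈ 4.23607 and λ' = −1/λ ≈ -0.23607.
candidate 1: (m,n)=(1,-1) → π∥ = 1-1·λ ≈ -3.23607, π⊥ = 1-1·λ' ≈ 1.23607 ∉ [-0.7, 0.7) ⇒ out
candidate 2: (m,n)=(-23,0) → π∥ = -23+0·λ ≈ -23.00000, π⊥ = -23+0·λ' ≈ -23.00000 ∉ [-0.7, 0.7) ⇒ out
candidate 3: (m,n)=(0,-2) → π∥ = 0-2·λ ≈ -8.47214, π⊥ = 0-2·λ' ≈ 0.47214 ∈ [-0.7, 0.7) ⇒ IN Λ

3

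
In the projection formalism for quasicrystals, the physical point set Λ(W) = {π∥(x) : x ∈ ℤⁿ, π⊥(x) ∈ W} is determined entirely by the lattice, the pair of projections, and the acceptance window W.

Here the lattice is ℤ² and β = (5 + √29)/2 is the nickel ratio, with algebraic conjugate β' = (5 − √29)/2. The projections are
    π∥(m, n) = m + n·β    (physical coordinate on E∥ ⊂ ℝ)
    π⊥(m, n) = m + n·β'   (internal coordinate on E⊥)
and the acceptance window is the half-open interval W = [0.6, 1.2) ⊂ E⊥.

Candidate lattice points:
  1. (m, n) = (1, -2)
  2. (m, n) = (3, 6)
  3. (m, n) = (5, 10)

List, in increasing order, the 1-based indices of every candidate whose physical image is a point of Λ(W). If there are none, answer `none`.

Numerically β ≈ 5.19258 and β' = −1/β ≈ -0.19258.
candidate 1: (m,n)=(1,-2) → π∥ = 1-2·β ≈ -9.38516, π⊥ = 1-2·β' ≈ 1.38516 ∉ [0.6, 1.2) ⇒ out
candidate 2: (m,n)=(3,6) → π∥ = 3+6·β ≈ 34.15549, π⊥ = 3+6·β' ≈ 1.84451 ∉ [0.6, 1.2) ⇒ out
candidate 3: (m,n)=(5,10) → π∥ = 5+10·β ≈ 56.92582, π⊥ = 5+10·β' ≈ 3.07418 ∉ [0.6, 1.2) ⇒ out

none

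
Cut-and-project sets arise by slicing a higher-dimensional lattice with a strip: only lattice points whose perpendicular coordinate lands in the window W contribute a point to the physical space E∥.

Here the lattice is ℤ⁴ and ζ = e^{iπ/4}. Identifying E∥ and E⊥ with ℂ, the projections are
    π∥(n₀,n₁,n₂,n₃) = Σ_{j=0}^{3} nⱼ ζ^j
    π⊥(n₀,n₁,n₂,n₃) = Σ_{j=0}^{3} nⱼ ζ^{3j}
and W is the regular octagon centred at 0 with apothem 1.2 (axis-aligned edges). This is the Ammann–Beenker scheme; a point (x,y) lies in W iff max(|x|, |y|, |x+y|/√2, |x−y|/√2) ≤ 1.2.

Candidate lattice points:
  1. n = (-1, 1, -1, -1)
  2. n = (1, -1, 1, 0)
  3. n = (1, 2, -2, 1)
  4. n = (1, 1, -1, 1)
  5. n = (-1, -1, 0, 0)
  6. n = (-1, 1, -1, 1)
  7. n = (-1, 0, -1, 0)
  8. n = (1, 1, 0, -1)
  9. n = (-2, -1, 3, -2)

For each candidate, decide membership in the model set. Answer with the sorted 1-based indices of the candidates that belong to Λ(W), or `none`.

5, 8

Internal map: ζ^{3j} for j=0..3 gives (1,0), (−√2/2,√2/2), (0,−1), (√2/2,√2/2).
candidate 1: n = (-1, 1, -1, -1) → π⊥ ≈ (-2.41421, +1.00000); max(|x|,|y|,|x±y|/√2) = 2.41421 > 1.2 ⇒ ∉ W
candidate 2: n = (1, -1, 1, 0) → π⊥ ≈ (+1.70711, -1.70711); max(|x|,|y|,|x±y|/√2) = 2.41421 > 1.2 ⇒ ∉ W
candidate 3: n = (1, 2, -2, 1) → π⊥ ≈ (+0.29289, +4.12132); max(|x|,|y|,|x±y|/√2) = 4.12132 > 1.2 ⇒ ∉ W
candidate 4: n = (1, 1, -1, 1) → π⊥ ≈ (+1.00000, +2.41421); max(|x|,|y|,|x±y|/√2) = 2.41421 > 1.2 ⇒ ∉ W
candidate 5: n = (-1, -1, 0, 0) → π⊥ ≈ (-0.29289, -0.70711); max(|x|,|y|,|x±y|/√2) = 0.70711 ≤ 1.2 ⇒ ∈ W
candidate 6: n = (-1, 1, -1, 1) → π⊥ ≈ (-1.00000, +2.41421); max(|x|,|y|,|x±y|/√2) = 2.41421 > 1.2 ⇒ ∉ W
candidate 7: n = (-1, 0, -1, 0) → π⊥ ≈ (-1.00000, +1.00000); max(|x|,|y|,|x±y|/√2) = 1.41421 > 1.2 ⇒ ∉ W
candidate 8: n = (1, 1, 0, -1) → π⊥ ≈ (-0.41421, +0.00000); max(|x|,|y|,|x±y|/√2) = 0.41421 ≤ 1.2 ⇒ ∈ W
candidate 9: n = (-2, -1, 3, -2) → π⊥ ≈ (-2.70711, -5.12132); max(|x|,|y|,|x±y|/√2) = 5.53553 > 1.2 ⇒ ∉ W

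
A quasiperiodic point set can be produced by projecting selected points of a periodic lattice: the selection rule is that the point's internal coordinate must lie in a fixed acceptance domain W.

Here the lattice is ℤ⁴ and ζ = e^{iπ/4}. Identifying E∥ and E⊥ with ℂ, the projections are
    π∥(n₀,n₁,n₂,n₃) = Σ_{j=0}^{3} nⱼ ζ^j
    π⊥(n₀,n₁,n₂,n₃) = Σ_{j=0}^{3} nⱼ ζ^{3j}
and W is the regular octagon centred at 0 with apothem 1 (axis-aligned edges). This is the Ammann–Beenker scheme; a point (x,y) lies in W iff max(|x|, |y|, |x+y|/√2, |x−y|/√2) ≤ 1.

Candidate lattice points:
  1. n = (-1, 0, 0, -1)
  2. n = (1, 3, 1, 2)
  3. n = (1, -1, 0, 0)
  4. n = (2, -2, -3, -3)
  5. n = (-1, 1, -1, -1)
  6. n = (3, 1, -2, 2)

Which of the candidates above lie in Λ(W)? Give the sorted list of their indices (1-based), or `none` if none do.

none

Internal map: ζ^{3j} for j=0..3 gives (1,0), (−√2/2,√2/2), (0,−1), (√2/2,√2/2).
#1 (-1, 0, 0, -1): internal (-1.70711, -0.70711); octagon support 1.70711 vs apothem 1 → ∉ W
#2 (1, 3, 1, 2): internal (0.29289, 2.53553); octagon support 2.53553 vs apothem 1 → ∉ W
#3 (1, -1, 0, 0): internal (1.70711, -0.70711); octagon support 1.70711 vs apothem 1 → ∉ W
#4 (2, -2, -3, -3): internal (1.29289, -0.53553); octagon support 1.29289 vs apothem 1 → ∉ W
#5 (-1, 1, -1, -1): internal (-2.41421, 1.00000); octagon support 2.41421 vs apothem 1 → ∉ W
#6 (3, 1, -2, 2): internal (3.70711, 4.12132); octagon support 5.53553 vs apothem 1 → ∉ W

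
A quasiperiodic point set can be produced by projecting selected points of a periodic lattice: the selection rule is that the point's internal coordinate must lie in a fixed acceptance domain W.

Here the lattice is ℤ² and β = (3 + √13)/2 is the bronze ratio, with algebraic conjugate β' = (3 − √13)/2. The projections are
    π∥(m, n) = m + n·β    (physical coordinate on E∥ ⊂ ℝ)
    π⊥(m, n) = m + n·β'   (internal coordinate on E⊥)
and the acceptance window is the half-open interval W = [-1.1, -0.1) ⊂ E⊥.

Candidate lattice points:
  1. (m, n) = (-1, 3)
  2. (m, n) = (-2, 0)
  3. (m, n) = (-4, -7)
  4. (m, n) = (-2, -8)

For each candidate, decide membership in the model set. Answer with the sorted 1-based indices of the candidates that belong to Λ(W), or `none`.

β' = (3−√13)/2 ≈ -0.3028.
#1 (-1,3): internal coord -1 + (3)·β' = -1.9083; -1.9083 ∉ [-1.1, -0.1) → out
#2 (-2,0): internal coord -2 + (0)·β' = -2.0000; -2.0000 ∉ [-1.1, -0.1) → out
#3 (-4,-7): internal coord -4 + (-7)·β' = -1.8806; -1.8806 ∉ [-1.1, -0.1) → out
#4 (-2,-8): internal coord -2 + (-8)·β' = +0.4222; +0.4222 ∉ [-1.1, -0.1) → out

none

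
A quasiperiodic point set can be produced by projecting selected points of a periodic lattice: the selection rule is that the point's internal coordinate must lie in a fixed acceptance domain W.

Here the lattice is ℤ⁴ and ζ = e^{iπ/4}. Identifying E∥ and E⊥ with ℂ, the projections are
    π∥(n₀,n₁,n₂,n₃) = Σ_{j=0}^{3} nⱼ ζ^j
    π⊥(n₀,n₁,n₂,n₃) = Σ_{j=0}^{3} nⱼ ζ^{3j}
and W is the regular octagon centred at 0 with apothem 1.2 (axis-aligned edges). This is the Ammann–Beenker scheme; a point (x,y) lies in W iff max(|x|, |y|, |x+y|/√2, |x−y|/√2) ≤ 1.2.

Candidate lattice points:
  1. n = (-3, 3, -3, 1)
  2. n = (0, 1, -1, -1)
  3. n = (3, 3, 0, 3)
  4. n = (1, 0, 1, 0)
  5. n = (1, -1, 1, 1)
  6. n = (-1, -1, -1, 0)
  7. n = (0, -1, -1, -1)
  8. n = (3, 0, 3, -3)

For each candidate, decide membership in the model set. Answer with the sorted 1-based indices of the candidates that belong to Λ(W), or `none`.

π⊥(n) = n₀ + n₁ζ³ + n₂ζ⁶ + n₃ζ⁹ where ζ = e^{iπ/4}.
#1 (-3, 3, -3, 1): internal (-4.4142, 5.8284); octagon support 7.2426 vs apothem 1.2 → ∉ W
#2 (0, 1, -1, -1): internal (-1.4142, 1.0000); octagon support 1.7071 vs apothem 1.2 → ∉ W
#3 (3, 3, 0, 3): internal (3.0000, 4.2426); octagon support 5.1213 vs apothem 1.2 → ∉ W
#4 (1, 0, 1, 0): internal (1.0000, -1.0000); octagon support 1.4142 vs apothem 1.2 → ∉ W
#5 (1, -1, 1, 1): internal (2.4142, -1.0000); octagon support 2.4142 vs apothem 1.2 → ∉ W
#6 (-1, -1, -1, 0): internal (-0.2929, 0.2929); octagon support 0.4142 vs apothem 1.2 → ∈ W
#7 (0, -1, -1, -1): internal (0.0000, -0.4142); octagon support 0.4142 vs apothem 1.2 → ∈ W
#8 (3, 0, 3, -3): internal (0.8787, -5.1213); octagon support 5.1213 vs apothem 1.2 → ∉ W

6, 7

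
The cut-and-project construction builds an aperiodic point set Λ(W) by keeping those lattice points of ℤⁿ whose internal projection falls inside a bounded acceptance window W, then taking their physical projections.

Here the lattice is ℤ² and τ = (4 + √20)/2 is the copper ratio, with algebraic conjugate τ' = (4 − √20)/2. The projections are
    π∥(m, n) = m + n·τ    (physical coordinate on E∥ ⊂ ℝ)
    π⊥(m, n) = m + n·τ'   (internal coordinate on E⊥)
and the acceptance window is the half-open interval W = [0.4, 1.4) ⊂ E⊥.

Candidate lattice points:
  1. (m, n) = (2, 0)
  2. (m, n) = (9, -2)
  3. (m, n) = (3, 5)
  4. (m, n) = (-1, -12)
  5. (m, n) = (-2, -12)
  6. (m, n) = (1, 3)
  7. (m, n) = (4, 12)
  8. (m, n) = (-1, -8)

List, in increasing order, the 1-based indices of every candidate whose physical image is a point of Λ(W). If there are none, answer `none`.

Numerically τ ≈ 4.2361 and τ' = −1/τ ≈ -0.2361.
candidate 1: (m,n)=(2,0) → π∥ = 2+0·τ ≈ 2.0000, π⊥ = 2+0·τ' ≈ 2.0000 ∉ [0.4, 1.4) ⇒ out
candidate 2: (m,n)=(9,-2) → π∥ = 9-2·τ ≈ 0.5279, π⊥ = 9-2·τ' ≈ 9.4721 ∉ [0.4, 1.4) ⇒ out
candidate 3: (m,n)=(3,5) → π∥ = 3+5·τ ≈ 24.1803, π⊥ = 3+5·τ' ≈ 1.8197 ∉ [0.4, 1.4) ⇒ out
candidate 4: (m,n)=(-1,-12) → π∥ = -1-12·τ ≈ -51.8328, π⊥ = -1-12·τ' ≈ 1.8328 ∉ [0.4, 1.4) ⇒ out
candidate 5: (m,n)=(-2,-12) → π∥ = -2-12·τ ≈ -52.8328, π⊥ = -2-12·τ' ≈ 0.8328 ∈ [0.4, 1.4) ⇒ IN Λ
candidate 6: (m,n)=(1,3) → π∥ = 1+3·τ ≈ 13.7082, π⊥ = 1+3·τ' ≈ 0.2918 ∉ [0.4, 1.4) ⇒ out
candidate 7: (m,n)=(4,12) → π∥ = 4+12·τ ≈ 54.8328, π⊥ = 4+12·τ' ≈ 1.1672 ∈ [0.4, 1.4) ⇒ IN Λ
candidate 8: (m,n)=(-1,-8) → π∥ = -1-8·τ ≈ -34.8885, π⊥ = -1-8·τ' ≈ 0.8885 ∈ [0.4, 1.4) ⇒ IN Λ

5, 7, 8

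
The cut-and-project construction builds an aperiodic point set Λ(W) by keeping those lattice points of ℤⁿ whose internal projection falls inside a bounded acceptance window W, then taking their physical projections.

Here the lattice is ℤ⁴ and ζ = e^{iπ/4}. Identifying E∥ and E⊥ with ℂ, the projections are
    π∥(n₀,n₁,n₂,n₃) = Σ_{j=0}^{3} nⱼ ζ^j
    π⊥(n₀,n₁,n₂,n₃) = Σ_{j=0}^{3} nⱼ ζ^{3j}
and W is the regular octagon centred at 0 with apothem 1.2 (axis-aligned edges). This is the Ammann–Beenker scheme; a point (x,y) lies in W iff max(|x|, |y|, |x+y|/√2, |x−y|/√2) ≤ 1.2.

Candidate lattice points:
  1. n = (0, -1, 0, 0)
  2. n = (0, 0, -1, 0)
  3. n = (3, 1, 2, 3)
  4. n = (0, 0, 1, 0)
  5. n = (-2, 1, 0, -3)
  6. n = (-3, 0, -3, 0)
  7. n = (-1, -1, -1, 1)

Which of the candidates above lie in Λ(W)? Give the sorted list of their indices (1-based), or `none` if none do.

Internal map: ζ^{3j} for j=0..3 gives (1,0), (−√2/2,√2/2), (0,−1), (√2/2,√2/2).
#1 (0, -1, 0, 0): internal (0.707107, -0.707107); octagon support 1.000000 vs apothem 1.2 → ∈ W
#2 (0, 0, -1, 0): internal (0.000000, 1.000000); octagon support 1.000000 vs apothem 1.2 → ∈ W
#3 (3, 1, 2, 3): internal (4.414214, 0.828427); octagon support 4.414214 vs apothem 1.2 → ∉ W
#4 (0, 0, 1, 0): internal (0.000000, -1.000000); octagon support 1.000000 vs apothem 1.2 → ∈ W
#5 (-2, 1, 0, -3): internal (-4.828427, -1.414214); octagon support 4.828427 vs apothem 1.2 → ∉ W
#6 (-3, 0, -3, 0): internal (-3.000000, 3.000000); octagon support 4.242641 vs apothem 1.2 → ∉ W
#7 (-1, -1, -1, 1): internal (0.414214, 1.000000); octagon support 1.000000 vs apothem 1.2 → ∈ W

1, 2, 4, 7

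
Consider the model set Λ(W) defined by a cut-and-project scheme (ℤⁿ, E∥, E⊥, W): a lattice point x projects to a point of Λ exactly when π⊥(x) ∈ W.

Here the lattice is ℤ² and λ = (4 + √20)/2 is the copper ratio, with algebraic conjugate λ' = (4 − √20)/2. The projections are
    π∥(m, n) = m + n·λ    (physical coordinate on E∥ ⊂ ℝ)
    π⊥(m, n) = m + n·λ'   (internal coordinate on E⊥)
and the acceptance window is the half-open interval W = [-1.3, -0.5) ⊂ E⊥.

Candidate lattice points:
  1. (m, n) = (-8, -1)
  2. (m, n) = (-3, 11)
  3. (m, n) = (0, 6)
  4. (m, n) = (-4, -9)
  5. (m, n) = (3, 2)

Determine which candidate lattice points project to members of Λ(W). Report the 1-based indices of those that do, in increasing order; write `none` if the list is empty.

Numerically λ ≈ 4.2361 and λ' = −1/λ ≈ -0.2361.
candidate 1: (m,n)=(-8,-1) → π∥ = -8-1·λ ≈ -12.2361, π⊥ = -8-1·λ' ≈ -7.7639 ∉ [-1.3, -0.5) ⇒ out
candidate 2: (m,n)=(-3,11) → π∥ = -3+11·λ ≈ 43.5967, π⊥ = -3+11·λ' ≈ -5.5967 ∉ [-1.3, -0.5) ⇒ out
candidate 3: (m,n)=(0,6) → π∥ = 0+6·λ ≈ 25.4164, π⊥ = 0+6·λ' ≈ -1.4164 ∉ [-1.3, -0.5) ⇒ out
candidate 4: (m,n)=(-4,-9) → π∥ = -4-9·λ ≈ -42.1246, π⊥ = -4-9·λ' ≈ -1.8754 ∉ [-1.3, -0.5) ⇒ out
candidate 5: (m,n)=(3,2) → π∥ = 3+2·λ ≈ 11.4721, π⊥ = 3+2·λ' ≈ 2.5279 ∉ [-1.3, -0.5) ⇒ out

none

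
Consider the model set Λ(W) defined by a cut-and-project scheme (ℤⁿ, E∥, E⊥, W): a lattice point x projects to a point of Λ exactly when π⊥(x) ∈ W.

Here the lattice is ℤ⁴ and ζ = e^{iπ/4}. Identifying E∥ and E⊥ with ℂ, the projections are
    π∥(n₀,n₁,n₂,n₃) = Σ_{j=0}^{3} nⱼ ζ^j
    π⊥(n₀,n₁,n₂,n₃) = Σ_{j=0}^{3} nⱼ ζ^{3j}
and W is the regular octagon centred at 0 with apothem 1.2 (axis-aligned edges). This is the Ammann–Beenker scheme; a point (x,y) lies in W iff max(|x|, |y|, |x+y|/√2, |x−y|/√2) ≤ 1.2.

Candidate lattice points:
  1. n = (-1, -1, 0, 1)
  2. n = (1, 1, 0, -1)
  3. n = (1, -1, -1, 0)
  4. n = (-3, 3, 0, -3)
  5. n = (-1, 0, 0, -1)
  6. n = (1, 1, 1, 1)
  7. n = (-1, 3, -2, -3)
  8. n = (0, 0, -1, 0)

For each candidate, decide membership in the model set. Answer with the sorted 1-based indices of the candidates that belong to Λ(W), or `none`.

Internal map: ζ^{3j} for j=0..3 gives (1,0), (−√2/2,√2/2), (0,−1), (√2/2,√2/2).
#1 (-1, -1, 0, 1): internal (0.41421, 0.00000); octagon support 0.41421 vs apothem 1.2 → ∈ W
#2 (1, 1, 0, -1): internal (-0.41421, 0.00000); octagon support 0.41421 vs apothem 1.2 → ∈ W
#3 (1, -1, -1, 0): internal (1.70711, 0.29289); octagon support 1.70711 vs apothem 1.2 → ∉ W
#4 (-3, 3, 0, -3): internal (-7.24264, 0.00000); octagon support 7.24264 vs apothem 1.2 → ∉ W
#5 (-1, 0, 0, -1): internal (-1.70711, -0.70711); octagon support 1.70711 vs apothem 1.2 → ∉ W
#6 (1, 1, 1, 1): internal (1.00000, 0.41421); octagon support 1.00000 vs apothem 1.2 → ∈ W
#7 (-1, 3, -2, -3): internal (-5.24264, 2.00000); octagon support 5.24264 vs apothem 1.2 → ∉ W
#8 (0, 0, -1, 0): internal (0.00000, 1.00000); octagon support 1.00000 vs apothem 1.2 → ∈ W

1, 2, 6, 8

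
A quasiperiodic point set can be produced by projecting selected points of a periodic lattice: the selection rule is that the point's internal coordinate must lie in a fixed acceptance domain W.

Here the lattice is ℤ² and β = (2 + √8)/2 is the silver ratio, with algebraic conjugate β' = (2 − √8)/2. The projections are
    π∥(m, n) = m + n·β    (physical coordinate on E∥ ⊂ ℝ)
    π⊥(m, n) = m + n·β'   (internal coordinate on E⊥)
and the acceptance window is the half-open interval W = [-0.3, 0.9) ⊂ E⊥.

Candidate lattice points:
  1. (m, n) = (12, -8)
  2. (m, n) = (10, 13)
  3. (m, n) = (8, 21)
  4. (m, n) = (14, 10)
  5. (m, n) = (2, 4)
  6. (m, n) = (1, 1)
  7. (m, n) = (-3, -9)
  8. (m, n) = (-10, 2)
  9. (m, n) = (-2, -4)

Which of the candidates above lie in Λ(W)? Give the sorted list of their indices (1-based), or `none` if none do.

5, 6, 7

Compute β' = (2−√8)/2 = -0.4142, so π⊥(m,n) = m -0.4142·n.
[1] lift (12,-8): star map gives 15.3137; window check -0.3 ≤ 15.3137 < 0.9 is false → out
[2] lift (10,13): star map gives 4.6152; window check -0.3 ≤ 4.6152 < 0.9 is false → out
[3] lift (8,21): star map gives -0.6985; window check -0.3 ≤ -0.6985 < 0.9 is false → out
[4] lift (14,10): star map gives 9.8579; window check -0.3 ≤ 9.8579 < 0.9 is false → out
[5] lift (2,4): star map gives 0.3431; window check -0.3 ≤ 0.3431 < 0.9 is true → IN Λ
[6] lift (1,1): star map gives 0.5858; window check -0.3 ≤ 0.5858 < 0.9 is true → IN Λ
[7] lift (-3,-9): star map gives 0.7279; window check -0.3 ≤ 0.7279 < 0.9 is true → IN Λ
[8] lift (-10,2): star map gives -10.8284; window check -0.3 ≤ -10.8284 < 0.9 is false → out
[9] lift (-2,-4): star map gives -0.3431; window check -0.3 ≤ -0.3431 < 0.9 is false → out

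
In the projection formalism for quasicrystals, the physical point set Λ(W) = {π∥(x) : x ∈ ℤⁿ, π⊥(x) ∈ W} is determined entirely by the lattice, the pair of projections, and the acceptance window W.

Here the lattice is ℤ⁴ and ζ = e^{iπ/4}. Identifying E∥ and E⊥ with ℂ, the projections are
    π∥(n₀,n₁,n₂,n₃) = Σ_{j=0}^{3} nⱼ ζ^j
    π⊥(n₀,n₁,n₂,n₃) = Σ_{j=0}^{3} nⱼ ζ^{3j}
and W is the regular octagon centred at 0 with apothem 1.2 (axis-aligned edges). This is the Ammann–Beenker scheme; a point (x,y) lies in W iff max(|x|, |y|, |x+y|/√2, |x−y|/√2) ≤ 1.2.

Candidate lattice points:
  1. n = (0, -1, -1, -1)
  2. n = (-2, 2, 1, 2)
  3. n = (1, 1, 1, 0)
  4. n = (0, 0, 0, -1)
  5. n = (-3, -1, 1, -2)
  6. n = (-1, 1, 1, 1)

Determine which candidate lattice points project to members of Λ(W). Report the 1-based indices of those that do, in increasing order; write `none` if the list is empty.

Internal map: ζ^{3j} for j=0..3 gives (1,0), (−√2/2,√2/2), (0,−1), (√2/2,√2/2).
candidate 1: n = (0, -1, -1, -1) → π⊥ ≈ (+0.000000, -0.414214); max(|x|,|y|,|x±y|/√2) = 0.414214 ≤ 1.2 ⇒ ∈ W
candidate 2: n = (-2, 2, 1, 2) → π⊥ ≈ (-2.000000, +1.828427); max(|x|,|y|,|x±y|/√2) = 2.707107 > 1.2 ⇒ ∉ W
candidate 3: n = (1, 1, 1, 0) → π⊥ ≈ (+0.292893, -0.292893); max(|x|,|y|,|x±y|/√2) = 0.414214 ≤ 1.2 ⇒ ∈ W
candidate 4: n = (0, 0, 0, -1) → π⊥ ≈ (-0.707107, -0.707107); max(|x|,|y|,|x±y|/√2) = 1.000000 ≤ 1.2 ⇒ ∈ W
candidate 5: n = (-3, -1, 1, -2) → π⊥ ≈ (-3.707107, -3.121320); max(|x|,|y|,|x±y|/√2) = 4.828427 > 1.2 ⇒ ∉ W
candidate 6: n = (-1, 1, 1, 1) → π⊥ ≈ (-1.000000, +0.414214); max(|x|,|y|,|x±y|/√2) = 1.000000 ≤ 1.2 ⇒ ∈ W

1, 3, 4, 6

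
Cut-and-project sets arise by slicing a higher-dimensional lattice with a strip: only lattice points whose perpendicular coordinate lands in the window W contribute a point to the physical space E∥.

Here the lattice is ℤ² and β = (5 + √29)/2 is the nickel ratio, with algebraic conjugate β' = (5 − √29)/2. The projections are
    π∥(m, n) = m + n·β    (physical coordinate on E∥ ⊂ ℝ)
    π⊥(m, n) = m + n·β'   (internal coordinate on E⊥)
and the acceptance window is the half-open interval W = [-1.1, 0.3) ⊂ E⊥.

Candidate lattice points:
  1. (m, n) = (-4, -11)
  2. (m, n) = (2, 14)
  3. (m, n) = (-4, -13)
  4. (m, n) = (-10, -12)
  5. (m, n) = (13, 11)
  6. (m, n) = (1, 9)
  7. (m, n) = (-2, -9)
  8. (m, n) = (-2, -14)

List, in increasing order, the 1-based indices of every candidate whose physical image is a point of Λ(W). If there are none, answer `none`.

2, 6, 7

β' = (5−√29)/2 ≈ -0.1926.
[1] lift (-4,-11): star map gives -1.8816; window check -1.1 ≤ -1.8816 < 0.3 is false → out
[2] lift (2,14): star map gives -0.6962; window check -1.1 ≤ -0.6962 < 0.3 is true → IN Λ
[3] lift (-4,-13): star map gives -1.4964; window check -1.1 ≤ -1.4964 < 0.3 is false → out
[4] lift (-10,-12): star map gives -7.6890; window check -1.1 ≤ -7.6890 < 0.3 is false → out
[5] lift (13,11): star map gives 10.8816; window check -1.1 ≤ 10.8816 < 0.3 is false → out
[6] lift (1,9): star map gives -0.7332; window check -1.1 ≤ -0.7332 < 0.3 is true → IN Λ
[7] lift (-2,-9): star map gives -0.2668; window check -1.1 ≤ -0.2668 < 0.3 is true → IN Λ
[8] lift (-2,-14): star map gives 0.6962; window check -1.1 ≤ 0.6962 < 0.3 is false → out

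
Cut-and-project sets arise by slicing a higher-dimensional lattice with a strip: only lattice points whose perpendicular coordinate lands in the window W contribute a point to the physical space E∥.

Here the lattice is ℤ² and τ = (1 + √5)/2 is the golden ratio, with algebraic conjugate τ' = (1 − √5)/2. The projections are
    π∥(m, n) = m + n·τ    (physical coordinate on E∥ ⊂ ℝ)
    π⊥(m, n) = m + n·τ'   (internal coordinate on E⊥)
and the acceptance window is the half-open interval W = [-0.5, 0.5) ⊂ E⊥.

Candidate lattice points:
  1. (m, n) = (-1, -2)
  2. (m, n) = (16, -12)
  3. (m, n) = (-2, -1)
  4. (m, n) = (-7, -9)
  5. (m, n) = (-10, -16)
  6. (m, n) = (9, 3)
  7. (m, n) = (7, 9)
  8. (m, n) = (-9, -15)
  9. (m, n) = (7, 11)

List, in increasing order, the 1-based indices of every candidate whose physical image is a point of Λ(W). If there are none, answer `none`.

1, 5, 8, 9

Compute τ' = (1−√5)/2 = -0.61803, so π⊥(m,n) = m -0.61803·n.
[1] lift (-1,-2): star map gives 0.23607; window check -0.5 ≤ 0.23607 < 0.5 is true → IN Λ
[2] lift (16,-12): star map gives 23.41641; window check -0.5 ≤ 23.41641 < 0.5 is false → out
[3] lift (-2,-1): star map gives -1.38197; window check -0.5 ≤ -1.38197 < 0.5 is false → out
[4] lift (-7,-9): star map gives -1.43769; window check -0.5 ≤ -1.43769 < 0.5 is false → out
[5] lift (-10,-16): star map gives -0.11146; window check -0.5 ≤ -0.11146 < 0.5 is true → IN Λ
[6] lift (9,3): star map gives 7.14590; window check -0.5 ≤ 7.14590 < 0.5 is false → out
[7] lift (7,9): star map gives 1.43769; window check -0.5 ≤ 1.43769 < 0.5 is false → out
[8] lift (-9,-15): star map gives 0.27051; window check -0.5 ≤ 0.27051 < 0.5 is true → IN Λ
[9] lift (7,11): star map gives 0.20163; window check -0.5 ≤ 0.20163 < 0.5 is true → IN Λ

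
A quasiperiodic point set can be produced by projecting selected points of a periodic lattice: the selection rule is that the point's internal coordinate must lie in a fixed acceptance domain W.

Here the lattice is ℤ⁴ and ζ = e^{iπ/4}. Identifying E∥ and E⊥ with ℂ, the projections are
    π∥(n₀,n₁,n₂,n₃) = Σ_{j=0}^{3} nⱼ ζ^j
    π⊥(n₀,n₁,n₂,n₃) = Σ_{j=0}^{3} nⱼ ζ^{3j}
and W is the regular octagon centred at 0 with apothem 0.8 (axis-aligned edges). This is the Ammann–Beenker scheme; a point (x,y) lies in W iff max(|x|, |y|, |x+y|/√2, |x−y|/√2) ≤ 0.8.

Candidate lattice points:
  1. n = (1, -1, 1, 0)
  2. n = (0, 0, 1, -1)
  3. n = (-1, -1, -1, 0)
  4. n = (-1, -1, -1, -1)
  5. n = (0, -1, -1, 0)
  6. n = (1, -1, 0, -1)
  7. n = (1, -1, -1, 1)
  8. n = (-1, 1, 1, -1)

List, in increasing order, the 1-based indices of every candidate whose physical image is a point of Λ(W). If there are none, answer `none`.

3, 5

With ζ = e^{iπ/4} the internal vectors are ζ^0,ζ^3,ζ^6,ζ^9.
candidate 1: n = (1, -1, 1, 0) → π⊥ ≈ (+1.70711, -1.70711); max(|x|,|y|,|x±y|/√2) = 2.41421 > 0.8 ⇒ ∉ W
candidate 2: n = (0, 0, 1, -1) → π⊥ ≈ (-0.70711, -1.70711); max(|x|,|y|,|x±y|/√2) = 1.70711 > 0.8 ⇒ ∉ W
candidate 3: n = (-1, -1, -1, 0) → π⊥ ≈ (-0.29289, +0.29289); max(|x|,|y|,|x±y|/√2) = 0.41421 ≤ 0.8 ⇒ ∈ W
candidate 4: n = (-1, -1, -1, -1) → π⊥ ≈ (-1.00000, -0.41421); max(|x|,|y|,|x±y|/√2) = 1.00000 > 0.8 ⇒ ∉ W
candidate 5: n = (0, -1, -1, 0) → π⊥ ≈ (+0.70711, +0.29289); max(|x|,|y|,|x±y|/√2) = 0.70711 ≤ 0.8 ⇒ ∈ W
candidate 6: n = (1, -1, 0, -1) → π⊥ ≈ (+1.00000, -1.41421); max(|x|,|y|,|x±y|/√2) = 1.70711 > 0.8 ⇒ ∉ W
candidate 7: n = (1, -1, -1, 1) → π⊥ ≈ (+2.41421, +1.00000); max(|x|,|y|,|x±y|/√2) = 2.41421 > 0.8 ⇒ ∉ W
candidate 8: n = (-1, 1, 1, -1) → π⊥ ≈ (-2.41421, -1.00000); max(|x|,|y|,|x±y|/√2) = 2.41421 > 0.8 ⇒ ∉ W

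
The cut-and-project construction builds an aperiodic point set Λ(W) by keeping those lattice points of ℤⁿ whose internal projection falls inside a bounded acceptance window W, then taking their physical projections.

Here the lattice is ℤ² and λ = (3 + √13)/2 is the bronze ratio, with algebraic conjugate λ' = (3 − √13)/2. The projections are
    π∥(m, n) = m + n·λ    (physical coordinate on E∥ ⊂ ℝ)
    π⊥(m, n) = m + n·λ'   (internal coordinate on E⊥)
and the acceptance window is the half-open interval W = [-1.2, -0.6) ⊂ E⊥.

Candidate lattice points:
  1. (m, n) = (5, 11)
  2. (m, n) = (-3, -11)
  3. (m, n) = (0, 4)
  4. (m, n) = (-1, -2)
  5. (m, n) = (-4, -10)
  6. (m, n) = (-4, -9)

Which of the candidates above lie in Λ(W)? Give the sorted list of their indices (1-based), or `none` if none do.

λ' = (3−√13)/2 ≈ -0.302776.
candidate 1: (m,n)=(5,11) → π∥ = 5+11·λ ≈ 41.330532, π⊥ = 5+11·λ' ≈ 1.669468 ∉ [-1.2, -0.6) ⇒ out
candidate 2: (m,n)=(-3,-11) → π∥ = -3-11·λ ≈ -39.330532, π⊥ = -3-11·λ' ≈ 0.330532 ∉ [-1.2, -0.6) ⇒ out
candidate 3: (m,n)=(0,4) → π∥ = 0+4·λ ≈ 13.211103, π⊥ = 0+4·λ' ≈ -1.211103 ∉ [-1.2, -0.6) ⇒ out
candidate 4: (m,n)=(-1,-2) → π∥ = -1-2·λ ≈ -7.605551, π⊥ = -1-2·λ' ≈ -0.394449 ∉ [-1.2, -0.6) ⇒ out
candidate 5: (m,n)=(-4,-10) → π∥ = -4-10·λ ≈ -37.027756, π⊥ = -4-10·λ' ≈ -0.972244 ∈ [-1.2, -0.6) ⇒ IN Λ
candidate 6: (m,n)=(-4,-9) → π∥ = -4-9·λ ≈ -33.724981, π⊥ = -4-9·λ' ≈ -1.275019 ∉ [-1.2, -0.6) ⇒ out

5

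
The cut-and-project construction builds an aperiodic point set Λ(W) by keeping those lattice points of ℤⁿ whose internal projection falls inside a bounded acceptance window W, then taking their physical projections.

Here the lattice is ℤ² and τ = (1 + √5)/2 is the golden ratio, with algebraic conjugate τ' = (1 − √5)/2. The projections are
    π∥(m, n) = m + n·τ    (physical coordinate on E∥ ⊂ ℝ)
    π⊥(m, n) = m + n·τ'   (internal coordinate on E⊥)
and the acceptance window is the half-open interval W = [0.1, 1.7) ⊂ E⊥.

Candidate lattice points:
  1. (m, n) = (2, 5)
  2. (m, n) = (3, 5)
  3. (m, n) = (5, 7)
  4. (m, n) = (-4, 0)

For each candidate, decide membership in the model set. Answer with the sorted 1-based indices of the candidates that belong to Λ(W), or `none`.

3

Numerically τ ≈ 1.61803 and τ' = −1/τ ≈ -0.61803.
#1 (2,5): internal coord 2 + (5)·τ' = -1.09017; -1.09017 ∉ [0.1, 1.7) → out
#2 (3,5): internal coord 3 + (5)·τ' = -0.09017; -0.09017 ∉ [0.1, 1.7) → out
#3 (5,7): internal coord 5 + (7)·τ' = +0.67376; +0.67376 ∈ [0.1, 1.7) → IN Λ
#4 (-4,0): internal coord -4 + (0)·τ' = -4.00000; -4.00000 ∉ [0.1, 1.7) → out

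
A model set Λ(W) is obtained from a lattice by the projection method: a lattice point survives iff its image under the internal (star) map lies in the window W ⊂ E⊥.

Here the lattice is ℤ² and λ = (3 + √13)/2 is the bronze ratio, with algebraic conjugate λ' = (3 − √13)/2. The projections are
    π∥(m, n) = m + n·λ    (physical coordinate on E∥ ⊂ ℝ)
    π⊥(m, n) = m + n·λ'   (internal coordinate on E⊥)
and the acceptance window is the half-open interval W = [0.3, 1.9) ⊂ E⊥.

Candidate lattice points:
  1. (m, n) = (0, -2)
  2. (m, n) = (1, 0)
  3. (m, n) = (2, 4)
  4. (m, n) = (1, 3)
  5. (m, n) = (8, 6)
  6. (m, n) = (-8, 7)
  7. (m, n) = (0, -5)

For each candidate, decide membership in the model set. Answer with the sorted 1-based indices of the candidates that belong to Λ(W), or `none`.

Compute λ' = (3−√13)/2 = -0.3028, so π⊥(m,n) = m -0.3028·n.
candidate 1: (m,n)=(0,-2) → π∥ = 0-2·λ ≈ -6.6056, π⊥ = 0-2·λ' ≈ 0.6056 ∈ [0.3, 1.9) ⇒ IN Λ
candidate 2: (m,n)=(1,0) → π∥ = 1+0·λ ≈ 1.0000, π⊥ = 1+0·λ' ≈ 1.0000 ∈ [0.3, 1.9) ⇒ IN Λ
candidate 3: (m,n)=(2,4) → π∥ = 2+4·λ ≈ 15.2111, π⊥ = 2+4·λ' ≈ 0.7889 ∈ [0.3, 1.9) ⇒ IN Λ
candidate 4: (m,n)=(1,3) → π∥ = 1+3·λ ≈ 10.9083, π⊥ = 1+3·λ' ≈ 0.0917 ∉ [0.3, 1.9) ⇒ out
candidate 5: (m,n)=(8,6) → π∥ = 8+6·λ ≈ 27.8167, π⊥ = 8+6·λ' ≈ 6.1833 ∉ [0.3, 1.9) ⇒ out
candidate 6: (m,n)=(-8,7) → π∥ = -8+7·λ ≈ 15.1194, π⊥ = -8+7·λ' ≈ -10.1194 ∉ [0.3, 1.9) ⇒ out
candidate 7: (m,n)=(0,-5) → π∥ = 0-5·λ ≈ -16.5139, π⊥ = 0-5·λ' ≈ 1.5139 ∈ [0.3, 1.9) ⇒ IN Λ

1, 2, 3, 7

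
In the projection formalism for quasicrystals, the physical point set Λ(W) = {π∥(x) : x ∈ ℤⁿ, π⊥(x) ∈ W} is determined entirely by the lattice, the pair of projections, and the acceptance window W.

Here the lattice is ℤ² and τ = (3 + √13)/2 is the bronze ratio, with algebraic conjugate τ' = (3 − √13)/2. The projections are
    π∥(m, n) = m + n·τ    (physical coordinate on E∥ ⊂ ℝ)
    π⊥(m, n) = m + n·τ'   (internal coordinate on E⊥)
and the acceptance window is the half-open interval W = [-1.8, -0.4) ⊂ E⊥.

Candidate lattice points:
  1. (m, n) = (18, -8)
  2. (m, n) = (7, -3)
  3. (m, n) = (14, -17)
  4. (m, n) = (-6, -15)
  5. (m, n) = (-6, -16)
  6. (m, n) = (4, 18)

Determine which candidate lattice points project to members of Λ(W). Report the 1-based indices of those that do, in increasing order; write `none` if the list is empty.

Compute τ' = (3−√13)/2 = -0.302776, so π⊥(m,n) = m -0.302776·n.
#1 (18,-8): internal coord 18 + (-8)·τ' = +20.422205; +20.422205 ∉ [-1.8, -0.4) → out
#2 (7,-3): internal coord 7 + (-3)·τ' = +7.908327; +7.908327 ∉ [-1.8, -0.4) → out
#3 (14,-17): internal coord 14 + (-17)·τ' = +19.147186; +19.147186 ∉ [-1.8, -0.4) → out
#4 (-6,-15): internal coord -6 + (-15)·τ' = -1.458365; -1.458365 ∈ [-1.8, -0.4) → IN Λ
#5 (-6,-16): internal coord -6 + (-16)·τ' = -1.155590; -1.155590 ∈ [-1.8, -0.4) → IN Λ
#6 (4,18): internal coord 4 + (18)·τ' = -1.449961; -1.449961 ∈ [-1.8, -0.4) → IN Λ

4, 5, 6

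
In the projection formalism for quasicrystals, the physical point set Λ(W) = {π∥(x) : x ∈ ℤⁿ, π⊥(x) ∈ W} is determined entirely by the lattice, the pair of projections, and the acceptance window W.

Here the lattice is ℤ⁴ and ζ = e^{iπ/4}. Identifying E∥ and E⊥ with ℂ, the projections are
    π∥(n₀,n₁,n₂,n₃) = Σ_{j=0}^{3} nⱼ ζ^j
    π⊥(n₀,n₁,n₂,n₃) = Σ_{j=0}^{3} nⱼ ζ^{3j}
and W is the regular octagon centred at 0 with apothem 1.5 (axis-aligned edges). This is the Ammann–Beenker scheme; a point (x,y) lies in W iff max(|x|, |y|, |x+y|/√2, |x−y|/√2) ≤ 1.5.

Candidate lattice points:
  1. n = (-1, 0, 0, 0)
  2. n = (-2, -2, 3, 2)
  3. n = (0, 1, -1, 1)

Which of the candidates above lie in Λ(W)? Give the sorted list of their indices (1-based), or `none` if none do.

With ζ = e^{iπ/4} the internal vectors are ζ^0,ζ^3,ζ^6,ζ^9.
candidate 1: n = (-1, 0, 0, 0) → π⊥ ≈ (-1.0000, +0.0000); max(|x|,|y|,|x±y|/√2) = 1.0000 ≤ 1.5 ⇒ ∈ W
candidate 2: n = (-2, -2, 3, 2) → π⊥ ≈ (+0.8284, -3.0000); max(|x|,|y|,|x±y|/√2) = 3.0000 > 1.5 ⇒ ∉ W
candidate 3: n = (0, 1, -1, 1) → π⊥ ≈ (+0.0000, +2.4142); max(|x|,|y|,|x±y|/√2) = 2.4142 > 1.5 ⇒ ∉ W

1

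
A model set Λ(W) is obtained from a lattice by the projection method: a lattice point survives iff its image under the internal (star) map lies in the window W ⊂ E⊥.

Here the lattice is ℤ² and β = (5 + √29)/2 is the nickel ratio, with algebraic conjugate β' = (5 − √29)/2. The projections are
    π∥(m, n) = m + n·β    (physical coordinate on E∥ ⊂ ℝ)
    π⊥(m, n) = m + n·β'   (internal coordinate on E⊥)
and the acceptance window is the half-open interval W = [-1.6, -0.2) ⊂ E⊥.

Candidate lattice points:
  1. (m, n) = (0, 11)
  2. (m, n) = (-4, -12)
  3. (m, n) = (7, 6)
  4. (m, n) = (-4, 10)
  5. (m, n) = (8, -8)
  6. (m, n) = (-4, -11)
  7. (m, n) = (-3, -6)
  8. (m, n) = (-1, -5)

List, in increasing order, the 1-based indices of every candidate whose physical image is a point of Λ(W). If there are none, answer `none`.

none

β' = (5−√29)/2 ≈ -0.19258.
candidate 1: (m,n)=(0,11) → π∥ = 0+11·β ≈ 57.11841, π⊥ = 0+11·β' ≈ -2.11841 ∉ [-1.6, -0.2) ⇒ out
candidate 2: (m,n)=(-4,-12) → π∥ = -4-12·β ≈ -66.31099, π⊥ = -4-12·β' ≈ -1.68901 ∉ [-1.6, -0.2) ⇒ out
candidate 3: (m,n)=(7,6) → π∥ = 7+6·β ≈ 38.15549, π⊥ = 7+6·β' ≈ 5.84451 ∉ [-1.6, -0.2) ⇒ out
candidate 4: (m,n)=(-4,10) → π∥ = -4+10·β ≈ 47.92582, π⊥ = -4+10·β' ≈ -5.92582 ∉ [-1.6, -0.2) ⇒ out
candidate 5: (m,n)=(8,-8) → π∥ = 8-8·β ≈ -33.54066, π⊥ = 8-8·β' ≈ 9.54066 ∉ [-1.6, -0.2) ⇒ out
candidate 6: (m,n)=(-4,-11) → π∥ = -4-11·β ≈ -61.11841, π⊥ = -4-11·β' ≈ -1.88159 ∉ [-1.6, -0.2) ⇒ out
candidate 7: (m,n)=(-3,-6) → π∥ = -3-6·β ≈ -34.15549, π⊥ = -3-6·β' ≈ -1.84451 ∉ [-1.6, -0.2) ⇒ out
candidate 8: (m,n)=(-1,-5) → π∥ = -1-5·β ≈ -26.96291, π⊥ = -1-5·β' ≈ -0.03709 ∉ [-1.6, -0.2) ⇒ out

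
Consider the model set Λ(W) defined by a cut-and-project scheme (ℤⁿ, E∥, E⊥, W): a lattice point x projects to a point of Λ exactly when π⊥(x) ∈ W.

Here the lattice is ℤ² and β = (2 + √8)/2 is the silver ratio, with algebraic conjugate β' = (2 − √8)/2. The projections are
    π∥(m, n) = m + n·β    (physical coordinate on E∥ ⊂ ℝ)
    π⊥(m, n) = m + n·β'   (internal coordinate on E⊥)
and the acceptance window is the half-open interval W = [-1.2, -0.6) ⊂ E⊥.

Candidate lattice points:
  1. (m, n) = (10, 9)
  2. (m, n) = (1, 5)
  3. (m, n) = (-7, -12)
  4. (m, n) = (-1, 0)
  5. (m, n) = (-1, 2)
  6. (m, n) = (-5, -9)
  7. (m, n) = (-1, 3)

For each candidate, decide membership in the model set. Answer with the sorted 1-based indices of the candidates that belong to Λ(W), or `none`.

Numerically β ≈ 2.41421 and β' = −1/β ≈ -0.41421.
#1 (10,9): internal coord 10 + (9)·β' = +6.27208; +6.27208 ∉ [-1.2, -0.6) → out
#2 (1,5): internal coord 1 + (5)·β' = -1.07107; -1.07107 ∈ [-1.2, -0.6) → IN Λ
#3 (-7,-12): internal coord -7 + (-12)·β' = -2.02944; -2.02944 ∉ [-1.2, -0.6) → out
#4 (-1,0): internal coord -1 + (0)·β' = -1.00000; -1.00000 ∈ [-1.2, -0.6) → IN Λ
#5 (-1,2): internal coord -1 + (2)·β' = -1.82843; -1.82843 ∉ [-1.2, -0.6) → out
#6 (-5,-9): internal coord -5 + (-9)·β' = -1.27208; -1.27208 ∉ [-1.2, -0.6) → out
#7 (-1,3): internal coord -1 + (3)·β' = -2.24264; -2.24264 ∉ [-1.2, -0.6) → out

2, 4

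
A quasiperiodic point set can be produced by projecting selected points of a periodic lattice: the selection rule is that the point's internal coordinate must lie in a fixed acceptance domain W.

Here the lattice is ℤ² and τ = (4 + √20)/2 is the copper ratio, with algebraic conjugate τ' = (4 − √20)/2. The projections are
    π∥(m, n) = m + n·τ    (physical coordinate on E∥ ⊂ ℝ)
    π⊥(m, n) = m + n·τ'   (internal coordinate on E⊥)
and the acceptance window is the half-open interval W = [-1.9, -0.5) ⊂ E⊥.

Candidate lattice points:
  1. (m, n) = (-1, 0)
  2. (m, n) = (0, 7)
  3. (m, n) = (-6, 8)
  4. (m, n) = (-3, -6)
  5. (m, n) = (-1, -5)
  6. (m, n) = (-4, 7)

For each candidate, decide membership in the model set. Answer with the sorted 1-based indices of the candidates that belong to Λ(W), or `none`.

1, 2, 4

τ' = (4−√20)/2 ≈ -0.23607.
[1] lift (-1,0): star map gives -1.00000; window check -1.9 ≤ -1.00000 < -0.5 is true → IN Λ
[2] lift (0,7): star map gives -1.65248; window check -1.9 ≤ -1.65248 < -0.5 is true → IN Λ
[3] lift (-6,8): star map gives -7.88854; window check -1.9 ≤ -7.88854 < -0.5 is false → out
[4] lift (-3,-6): star map gives -1.58359; window check -1.9 ≤ -1.58359 < -0.5 is true → IN Λ
[5] lift (-1,-5): star map gives 0.18034; window check -1.9 ≤ 0.18034 < -0.5 is false → out
[6] lift (-4,7): star map gives -5.65248; window check -1.9 ≤ -5.65248 < -0.5 is false → out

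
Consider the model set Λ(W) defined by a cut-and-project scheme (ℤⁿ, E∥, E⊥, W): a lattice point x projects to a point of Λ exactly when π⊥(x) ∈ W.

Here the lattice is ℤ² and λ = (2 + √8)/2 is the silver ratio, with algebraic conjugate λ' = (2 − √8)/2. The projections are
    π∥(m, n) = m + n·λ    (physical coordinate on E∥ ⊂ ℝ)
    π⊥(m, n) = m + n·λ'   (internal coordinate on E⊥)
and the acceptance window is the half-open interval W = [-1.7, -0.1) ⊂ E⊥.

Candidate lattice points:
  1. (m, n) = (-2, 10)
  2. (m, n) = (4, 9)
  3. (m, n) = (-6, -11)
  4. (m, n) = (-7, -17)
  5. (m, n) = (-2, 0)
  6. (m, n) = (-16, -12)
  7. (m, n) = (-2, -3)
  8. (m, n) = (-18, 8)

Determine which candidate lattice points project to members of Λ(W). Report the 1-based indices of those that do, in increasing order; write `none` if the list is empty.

3, 7

Numerically λ ≈ 2.414214 and λ' = −1/λ ≈ -0.414214.
#1 (-2,10): internal coord -2 + (10)·λ' = -6.142136; -6.142136 ∉ [-1.7, -0.1) → out
#2 (4,9): internal coord 4 + (9)·λ' = +0.272078; +0.272078 ∉ [-1.7, -0.1) → out
#3 (-6,-11): internal coord -6 + (-11)·λ' = -1.443651; -1.443651 ∈ [-1.7, -0.1) → IN Λ
#4 (-7,-17): internal coord -7 + (-17)·λ' = +0.041631; +0.041631 ∉ [-1.7, -0.1) → out
#5 (-2,0): internal coord -2 + (0)·λ' = -2.000000; -2.000000 ∉ [-1.7, -0.1) → out
#6 (-16,-12): internal coord -16 + (-12)·λ' = -11.029437; -11.029437 ∉ [-1.7, -0.1) → out
#7 (-2,-3): internal coord -2 + (-3)·λ' = -0.757359; -0.757359 ∈ [-1.7, -0.1) → IN Λ
#8 (-18,8): internal coord -18 + (8)·λ' = -21.313708; -21.313708 ∉ [-1.7, -0.1) → out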